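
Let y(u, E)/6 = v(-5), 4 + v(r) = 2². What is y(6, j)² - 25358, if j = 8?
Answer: -25358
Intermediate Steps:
v(r) = 0 (v(r) = -4 + 2² = -4 + 4 = 0)
y(u, E) = 0 (y(u, E) = 6*0 = 0)
y(6, j)² - 25358 = 0² - 25358 = 0 - 25358 = -25358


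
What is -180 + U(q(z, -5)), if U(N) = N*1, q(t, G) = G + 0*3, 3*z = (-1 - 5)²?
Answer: -185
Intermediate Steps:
z = 12 (z = (-1 - 5)²/3 = (⅓)*(-6)² = (⅓)*36 = 12)
q(t, G) = G (q(t, G) = G + 0 = G)
U(N) = N
-180 + U(q(z, -5)) = -180 - 5 = -185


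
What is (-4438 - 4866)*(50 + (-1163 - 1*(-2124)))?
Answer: -9406344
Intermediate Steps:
(-4438 - 4866)*(50 + (-1163 - 1*(-2124))) = -9304*(50 + (-1163 + 2124)) = -9304*(50 + 961) = -9304*1011 = -9406344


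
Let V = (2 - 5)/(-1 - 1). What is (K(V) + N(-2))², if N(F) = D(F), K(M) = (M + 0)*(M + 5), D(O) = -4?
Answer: 529/16 ≈ 33.063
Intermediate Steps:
V = 3/2 (V = -3/(-2) = -3*(-½) = 3/2 ≈ 1.5000)
K(M) = M*(5 + M)
N(F) = -4
(K(V) + N(-2))² = (3*(5 + 3/2)/2 - 4)² = ((3/2)*(13/2) - 4)² = (39/4 - 4)² = (23/4)² = 529/16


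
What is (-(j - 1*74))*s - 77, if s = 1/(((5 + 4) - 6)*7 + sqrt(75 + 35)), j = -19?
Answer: -23534/331 - 93*sqrt(110)/331 ≈ -74.047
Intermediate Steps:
s = 1/(21 + sqrt(110)) (s = 1/((9 - 6)*7 + sqrt(110)) = 1/(3*7 + sqrt(110)) = 1/(21 + sqrt(110)) ≈ 0.031758)
(-(j - 1*74))*s - 77 = (-(-19 - 1*74))*(21/331 - sqrt(110)/331) - 77 = (-(-19 - 74))*(21/331 - sqrt(110)/331) - 77 = (-1*(-93))*(21/331 - sqrt(110)/331) - 77 = 93*(21/331 - sqrt(110)/331) - 77 = (1953/331 - 93*sqrt(110)/331) - 77 = -23534/331 - 93*sqrt(110)/331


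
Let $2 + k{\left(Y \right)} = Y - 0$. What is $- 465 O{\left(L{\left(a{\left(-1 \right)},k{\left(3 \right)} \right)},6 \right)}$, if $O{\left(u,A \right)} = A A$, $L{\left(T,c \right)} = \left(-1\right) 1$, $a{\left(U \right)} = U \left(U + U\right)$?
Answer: $-16740$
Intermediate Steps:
$a{\left(U \right)} = 2 U^{2}$ ($a{\left(U \right)} = U 2 U = 2 U^{2}$)
$k{\left(Y \right)} = -2 + Y$ ($k{\left(Y \right)} = -2 + \left(Y - 0\right) = -2 + \left(Y + 0\right) = -2 + Y$)
$L{\left(T,c \right)} = -1$
$O{\left(u,A \right)} = A^{2}$
$- 465 O{\left(L{\left(a{\left(-1 \right)},k{\left(3 \right)} \right)},6 \right)} = - 465 \cdot 6^{2} = \left(-465\right) 36 = -16740$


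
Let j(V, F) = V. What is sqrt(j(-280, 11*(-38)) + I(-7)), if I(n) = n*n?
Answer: I*sqrt(231) ≈ 15.199*I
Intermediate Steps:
I(n) = n**2
sqrt(j(-280, 11*(-38)) + I(-7)) = sqrt(-280 + (-7)**2) = sqrt(-280 + 49) = sqrt(-231) = I*sqrt(231)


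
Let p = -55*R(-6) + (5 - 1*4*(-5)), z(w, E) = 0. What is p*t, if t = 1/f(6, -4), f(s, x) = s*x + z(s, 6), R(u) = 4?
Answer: 65/8 ≈ 8.1250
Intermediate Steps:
p = -195 (p = -55*4 + (5 - 1*4*(-5)) = -220 + (5 - 4*(-5)) = -220 + (5 + 20) = -220 + 25 = -195)
f(s, x) = s*x (f(s, x) = s*x + 0 = s*x)
t = -1/24 (t = 1/(6*(-4)) = 1/(-24) = -1/24 ≈ -0.041667)
p*t = -195*(-1/24) = 65/8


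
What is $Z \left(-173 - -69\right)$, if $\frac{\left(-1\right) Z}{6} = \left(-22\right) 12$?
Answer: $-164736$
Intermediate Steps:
$Z = 1584$ ($Z = - 6 \left(\left(-22\right) 12\right) = \left(-6\right) \left(-264\right) = 1584$)
$Z \left(-173 - -69\right) = 1584 \left(-173 - -69\right) = 1584 \left(-173 + 69\right) = 1584 \left(-104\right) = -164736$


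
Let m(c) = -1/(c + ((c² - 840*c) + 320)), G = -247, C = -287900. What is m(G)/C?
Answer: 1/77318999800 ≈ 1.2933e-11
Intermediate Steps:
m(c) = -1/(320 + c² - 839*c) (m(c) = -1/(c + (320 + c² - 840*c)) = -1/(320 + c² - 839*c))
m(G)/C = -1/(320 + (-247)² - 839*(-247))/(-287900) = -1/(320 + 61009 + 207233)*(-1/287900) = -1/268562*(-1/287900) = 1/77318999800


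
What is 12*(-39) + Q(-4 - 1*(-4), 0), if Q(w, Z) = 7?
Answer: -461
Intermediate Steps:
12*(-39) + Q(-4 - 1*(-4), 0) = 12*(-39) + 7 = -468 + 7 = -461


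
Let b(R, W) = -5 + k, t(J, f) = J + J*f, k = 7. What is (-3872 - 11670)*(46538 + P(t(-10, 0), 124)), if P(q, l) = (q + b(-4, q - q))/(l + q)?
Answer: -2169877516/3 ≈ -7.2329e+8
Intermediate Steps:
b(R, W) = 2 (b(R, W) = -5 + 7 = 2)
P(q, l) = (2 + q)/(l + q) (P(q, l) = (q + 2)/(l + q) = (2 + q)/(l + q))
(-3872 - 11670)*(46538 + P(t(-10, 0), 124)) = (-3872 - 11670)*(46538 + (2 - 10*(1 + 0))/(124 - 10*(1 + 0))) = -15542*(46538 + (2 - 10*1)/(124 - 10*1)) = -15542*(46538 + (2 - 10)/(124 - 10)) = -15542*(46538 - 8/114) = -15542*(46538 + (1/114)*(-8)) = -15542*(46538 - 4/57) = -15542*2652662/57 = -2169877516/3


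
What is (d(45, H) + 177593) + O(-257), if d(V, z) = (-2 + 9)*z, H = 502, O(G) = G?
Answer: 180850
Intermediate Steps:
d(V, z) = 7*z
(d(45, H) + 177593) + O(-257) = (7*502 + 177593) - 257 = (3514 + 177593) - 257 = 181107 - 257 = 180850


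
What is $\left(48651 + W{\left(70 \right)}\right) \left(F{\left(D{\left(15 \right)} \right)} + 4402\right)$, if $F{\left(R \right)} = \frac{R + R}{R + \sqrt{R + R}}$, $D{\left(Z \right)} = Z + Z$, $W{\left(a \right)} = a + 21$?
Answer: $\frac{1502667118}{7} - \frac{48742 \sqrt{15}}{7} \approx 2.1464 \cdot 10^{8}$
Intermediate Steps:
$W{\left(a \right)} = 21 + a$
$D{\left(Z \right)} = 2 Z$
$F{\left(R \right)} = \frac{2 R}{R + \sqrt{2} \sqrt{R}}$ ($F{\left(R \right)} = \frac{2 R}{R + \sqrt{2 R}} = \frac{2 R}{R + \sqrt{2} \sqrt{R}}$)
$\left(48651 + W{\left(70 \right)}\right) \left(F{\left(D{\left(15 \right)} \right)} + 4402\right) = \left(48651 + \left(21 + 70\right)\right) \left(\frac{2 \cdot 2 \cdot 15}{2 \cdot 15 + \sqrt{2} \sqrt{2 \cdot 15}} + 4402\right) = \left(48651 + 91\right) \left(2 \cdot 30 \frac{1}{30 + \sqrt{2} \sqrt{30}} + 4402\right) = 48742 \left(2 \cdot 30 \frac{1}{30 + 2 \sqrt{15}} + 4402\right) = 48742 \left(\frac{60}{30 + 2 \sqrt{15}} + 4402\right) = 48742 \left(4402 + \frac{60}{30 + 2 \sqrt{15}}\right) = 214562284 + \frac{2924520}{30 + 2 \sqrt{15}}$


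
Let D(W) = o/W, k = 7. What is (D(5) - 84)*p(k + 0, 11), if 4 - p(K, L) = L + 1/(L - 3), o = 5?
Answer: 4731/8 ≈ 591.38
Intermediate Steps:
D(W) = 5/W
p(K, L) = 4 - L - 1/(-3 + L) (p(K, L) = 4 - (L + 1/(L - 3)) = 4 - (L + 1/(-3 + L)) = 4 + (-L - 1/(-3 + L)) = 4 - L - 1/(-3 + L))
(D(5) - 84)*p(k + 0, 11) = (5/5 - 84)*((-13 - 1*11² + 7*11)/(-3 + 11)) = (5*(⅕) - 84)*((-13 - 1*121 + 77)/8) = (1 - 84)*((-13 - 121 + 77)/8) = -83*(-57)/8 = -83*(-57/8) = 4731/8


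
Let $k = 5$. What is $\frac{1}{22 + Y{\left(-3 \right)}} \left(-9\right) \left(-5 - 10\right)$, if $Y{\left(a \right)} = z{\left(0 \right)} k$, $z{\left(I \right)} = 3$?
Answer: $\frac{135}{37} \approx 3.6486$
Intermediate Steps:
$Y{\left(a \right)} = 15$ ($Y{\left(a \right)} = 3 \cdot 5 = 15$)
$\frac{1}{22 + Y{\left(-3 \right)}} \left(-9\right) \left(-5 - 10\right) = \frac{1}{22 + 15} \left(-9\right) \left(-5 - 10\right) = \frac{1}{37} \left(-9\right) \left(-5 - 10\right) = \frac{1}{37} \left(-9\right) \left(-15\right) = \left(- \frac{9}{37}\right) \left(-15\right) = \frac{135}{37}$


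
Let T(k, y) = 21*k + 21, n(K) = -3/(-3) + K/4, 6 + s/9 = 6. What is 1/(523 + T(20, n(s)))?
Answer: 1/964 ≈ 0.0010373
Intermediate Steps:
s = 0 (s = -54 + 9*6 = -54 + 54 = 0)
n(K) = 1 + K/4 (n(K) = -3*(-1/3) + K*(1/4) = 1 + K/4)
T(k, y) = 21 + 21*k
1/(523 + T(20, n(s))) = 1/(523 + (21 + 21*20)) = 1/(523 + (21 + 420)) = 1/(523 + 441) = 1/964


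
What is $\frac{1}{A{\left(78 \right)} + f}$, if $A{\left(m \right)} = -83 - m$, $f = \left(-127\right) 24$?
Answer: $- \frac{1}{3209} \approx -0.00031162$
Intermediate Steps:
$f = -3048$
$\frac{1}{A{\left(78 \right)} + f} = \frac{1}{\left(-83 - 78\right) - 3048} = \frac{1}{-161 - 3048} = \frac{1}{-3209} = - \frac{1}{3209}$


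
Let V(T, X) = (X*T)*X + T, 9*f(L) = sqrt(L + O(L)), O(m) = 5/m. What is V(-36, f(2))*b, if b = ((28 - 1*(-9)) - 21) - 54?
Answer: 1444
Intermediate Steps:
f(L) = sqrt(L + 5/L)/9
b = -38 (b = ((28 + 9) - 21) - 54 = (37 - 21) - 54 = 16 - 54 = -38)
V(T, X) = T + T*X**2 (V(T, X) = (T*X)*X + T = T*X**2 + T = T + T*X**2)
V(-36, f(2))*b = -36*(1 + (sqrt(2 + 5/2)/9)**2)*(-38) = -36*(1 + (sqrt(9/2)/9)**2)*(-38) = -36*(1 + ((3*sqrt(2)/2)/9)**2)*(-38) = -36*(1 + (sqrt(2)/6)**2)*(-38) = -36*(1 + 1/18)*(-38) = -36*19/18*(-38) = -38*(-38) = 1444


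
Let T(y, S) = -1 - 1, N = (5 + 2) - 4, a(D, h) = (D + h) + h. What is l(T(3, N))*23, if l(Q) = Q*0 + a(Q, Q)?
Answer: -138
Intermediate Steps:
a(D, h) = D + 2*h
N = 3 (N = 7 - 4 = 3)
T(y, S) = -2
l(Q) = 3*Q (l(Q) = Q*0 + (Q + 2*Q) = 0 + 3*Q = 3*Q)
l(T(3, N))*23 = (3*(-2))*23 = -6*23 = -138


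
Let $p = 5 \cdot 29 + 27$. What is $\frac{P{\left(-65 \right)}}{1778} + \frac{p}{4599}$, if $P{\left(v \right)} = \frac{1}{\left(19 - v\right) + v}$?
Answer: $\frac{830729}{22194774} \approx 0.037429$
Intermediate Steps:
$p = 172$ ($p = 145 + 27 = 172$)
$P{\left(v \right)} = \frac{1}{19}$
$\frac{P{\left(-65 \right)}}{1778} + \frac{p}{4599} = \frac{1}{19 \cdot 1778} + \frac{172}{4599} = \frac{1}{19} \cdot \frac{1}{1778} + 172 \cdot \frac{1}{4599} = \frac{1}{33782} + \frac{172}{4599} = \frac{830729}{22194774}$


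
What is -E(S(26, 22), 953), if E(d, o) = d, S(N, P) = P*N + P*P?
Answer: -1056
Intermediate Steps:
S(N, P) = P² + N*P (S(N, P) = N*P + P² = P² + N*P)
-E(S(26, 22), 953) = -22*(26 + 22) = -22*48 = -1*1056 = -1056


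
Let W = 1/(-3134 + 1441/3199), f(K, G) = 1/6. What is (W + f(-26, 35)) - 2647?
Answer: -159194736419/60145350 ≈ -2646.8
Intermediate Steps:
f(K, G) = 1/6
W = -3199/10024225 (W = 1/(-3134 + 1441*(1/3199)) = 1/(-3134 + 1441/3199) = 1/(-10024225/3199) = -3199/10024225 ≈ -0.00031913)
(W + f(-26, 35)) - 2647 = (-3199/10024225 + 1/6) - 2647 = 10005031/60145350 - 2647 = -159194736419/60145350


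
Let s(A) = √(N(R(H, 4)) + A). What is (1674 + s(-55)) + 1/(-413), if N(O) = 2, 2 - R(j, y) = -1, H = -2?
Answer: 691361/413 + I*√53 ≈ 1674.0 + 7.2801*I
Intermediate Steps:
R(j, y) = 3 (R(j, y) = 2 - 1*(-1) = 2 + 1 = 3)
s(A) = √(2 + A)
(1674 + s(-55)) + 1/(-413) = (1674 + √(2 - 55)) + 1/(-413) = (1674 + √(-53)) - 1/413 = (1674 + I*√53) - 1/413 = 691361/413 + I*√53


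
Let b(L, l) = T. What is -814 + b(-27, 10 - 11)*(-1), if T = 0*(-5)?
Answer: -814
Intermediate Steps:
T = 0
b(L, l) = 0
-814 + b(-27, 10 - 11)*(-1) = -814 + 0*(-1) = -814 + 0 = -814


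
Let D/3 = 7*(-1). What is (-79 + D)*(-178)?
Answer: 17800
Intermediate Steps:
D = -21 (D = 3*(7*(-1)) = 3*(-7) = -21)
(-79 + D)*(-178) = (-79 - 21)*(-178) = -100*(-178) = 17800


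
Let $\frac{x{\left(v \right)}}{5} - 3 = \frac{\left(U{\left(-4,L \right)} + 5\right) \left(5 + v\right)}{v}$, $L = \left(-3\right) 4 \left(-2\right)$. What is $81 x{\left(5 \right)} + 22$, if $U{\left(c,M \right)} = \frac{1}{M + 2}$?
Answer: $\frac{69136}{13} \approx 5318.2$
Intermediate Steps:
$L = 24$ ($L = \left(-12\right) \left(-2\right) = 24$)
$U{\left(c,M \right)} = \frac{1}{2 + M}$
$x{\left(v \right)} = 15 + \frac{5 \left(\frac{655}{26} + \frac{131 v}{26}\right)}{v}$ ($x{\left(v \right)} = 15 + 5 \frac{\left(\frac{1}{2 + 24} + 5\right) \left(5 + v\right)}{v} = 15 + 5 \frac{\left(\frac{1}{26} + 5\right) \left(5 + v\right)}{v} = 15 + 5 \frac{\frac{131}{26} \left(5 + v\right)}{v} = 15 + 5 \frac{\frac{655}{26} + \frac{131 v}{26}}{v} = 15 + \frac{5 \left(\frac{655}{26} + \frac{131 v}{26}\right)}{v}$)
$81 x{\left(5 \right)} + 22 = 81 \frac{5 \left(655 + 209 \cdot 5\right)}{26 \cdot 5} + 22 = 81 \cdot \frac{5}{26} \cdot \frac{1}{5} \left(655 + 1045\right) + 22 = 81 \cdot \frac{5}{26} \cdot \frac{1}{5} \cdot 1700 + 22 = 81 \cdot \frac{850}{13} + 22 = \frac{68850}{13} + 22 = \frac{69136}{13}$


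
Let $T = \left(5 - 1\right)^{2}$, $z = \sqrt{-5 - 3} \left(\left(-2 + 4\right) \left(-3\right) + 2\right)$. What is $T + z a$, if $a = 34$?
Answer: $16 - 272 i \sqrt{2} \approx 16.0 - 384.67 i$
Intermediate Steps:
$z = - 8 i \sqrt{2}$ ($z = \sqrt{-8} \left(2 \left(-3\right) + 2\right) = 2 i \sqrt{2} \left(-6 + 2\right) = 2 i \sqrt{2} \left(-4\right) = - 8 i \sqrt{2} \approx - 11.314 i$)
$T = 16$ ($T = 4^{2} = 16$)
$T + z a = 16 + - 8 i \sqrt{2} \cdot 34 = 16 - 272 i \sqrt{2}$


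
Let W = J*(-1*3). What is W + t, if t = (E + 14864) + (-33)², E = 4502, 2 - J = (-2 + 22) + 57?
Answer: 20680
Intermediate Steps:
J = -75 (J = 2 - ((-2 + 22) + 57) = 2 - (20 + 57) = 2 - 1*77 = 2 - 77 = -75)
t = 20455 (t = (4502 + 14864) + (-33)² = 19366 + 1089 = 20455)
W = 225 (W = -(-75)*3 = -75*(-3) = 225)
W + t = 225 + 20455 = 20680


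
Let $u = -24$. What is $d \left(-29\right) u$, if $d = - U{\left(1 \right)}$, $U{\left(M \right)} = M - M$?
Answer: $0$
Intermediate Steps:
$U{\left(M \right)} = 0$
$d = 0$ ($d = \left(-1\right) 0 = 0$)
$d \left(-29\right) u = 0 \left(-29\right) \left(-24\right) = 0 \left(-24\right) = 0$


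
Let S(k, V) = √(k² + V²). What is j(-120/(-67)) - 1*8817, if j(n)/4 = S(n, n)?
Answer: -8817 + 480*√2/67 ≈ -8806.9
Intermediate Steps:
S(k, V) = √(V² + k²)
j(n) = 4*√2*√(n²) (j(n) = 4*√(n² + n²) = 4*√(2*n²) = 4*(√2*√(n²)) = 4*√2*√(n²))
j(-120/(-67)) - 1*8817 = 4*√2*√((-120/(-67))²) - 1*8817 = 4*√2*√((-120*(-1/67))²) - 8817 = 4*√2*√((120/67)²) - 8817 = 4*√2*√(14400/4489) - 8817 = 4*√2*(120/67) - 8817 = 480*√2/67 - 8817 = -8817 + 480*√2/67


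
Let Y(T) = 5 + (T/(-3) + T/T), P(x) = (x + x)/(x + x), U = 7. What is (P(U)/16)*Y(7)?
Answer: 11/48 ≈ 0.22917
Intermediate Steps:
P(x) = 1 (P(x) = (2*x)/((2*x)) = (2*x)*(1/(2*x)) = 1)
Y(T) = 6 - T/3 (Y(T) = 5 + (T*(-1/3) + 1) = 5 + (-T/3 + 1) = 5 + (1 - T/3) = 6 - T/3)
(P(U)/16)*Y(7) = (1/16)*(6 - 1/3*7) = ((1/16)*1)*(6 - 7/3) = (1/16)*(11/3) = 11/48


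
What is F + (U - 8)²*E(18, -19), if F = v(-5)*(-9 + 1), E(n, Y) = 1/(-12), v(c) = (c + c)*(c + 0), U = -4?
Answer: -412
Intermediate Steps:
v(c) = 2*c² (v(c) = (2*c)*c = 2*c²)
E(n, Y) = -1/12
F = -400 (F = (2*(-5)²)*(-9 + 1) = (2*25)*(-8) = 50*(-8) = -400)
F + (U - 8)²*E(18, -19) = -400 + (-4 - 8)²*(-1/12) = -400 + (-12)²*(-1/12) = -400 + 144*(-1/12) = -400 - 12 = -412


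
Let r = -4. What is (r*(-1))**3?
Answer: 64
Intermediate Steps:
(r*(-1))**3 = (-4*(-1))**3 = 4**3 = 64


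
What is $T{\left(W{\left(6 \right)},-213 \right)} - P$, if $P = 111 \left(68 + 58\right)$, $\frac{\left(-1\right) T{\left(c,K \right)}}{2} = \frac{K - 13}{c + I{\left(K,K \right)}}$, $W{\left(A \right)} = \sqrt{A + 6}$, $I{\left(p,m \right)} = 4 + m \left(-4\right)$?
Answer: $- \frac{2561872738}{183181} - \frac{226 \sqrt{3}}{183181} \approx -13985.0$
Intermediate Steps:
$I{\left(p,m \right)} = 4 - 4 m$
$W{\left(A \right)} = \sqrt{6 + A}$
$T{\left(c,K \right)} = - \frac{2 \left(-13 + K\right)}{4 + c - 4 K}$ ($T{\left(c,K \right)} = - 2 \frac{K - 13}{c - \left(-4 + 4 K\right)} = - 2 \frac{-13 + K}{4 + c - 4 K} = - \frac{2 \left(-13 + K\right)}{4 + c - 4 K}$)
$P = 13986$ ($P = 111 \cdot 126 = 13986$)
$T{\left(W{\left(6 \right)},-213 \right)} - P = \frac{2 \left(13 - -213\right)}{4 + \sqrt{6 + 6} - -852} - 13986 = \frac{2 \left(13 + 213\right)}{4 + \sqrt{12} + 852} - 13986 = 2 \frac{1}{4 + 2 \sqrt{3} + 852} \cdot 226 - 13986 = 2 \frac{1}{856 + 2 \sqrt{3}} \cdot 226 - 13986 = \frac{452}{856 + 2 \sqrt{3}} - 13986 = -13986 + \frac{452}{856 + 2 \sqrt{3}}$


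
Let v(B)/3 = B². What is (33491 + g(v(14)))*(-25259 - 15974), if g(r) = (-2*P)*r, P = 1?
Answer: -1332444395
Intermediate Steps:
v(B) = 3*B²
g(r) = -2*r (g(r) = (-2*1)*r = -2*r)
(33491 + g(v(14)))*(-25259 - 15974) = (33491 - 6*14²)*(-25259 - 15974) = (33491 - 6*196)*(-41233) = (33491 - 2*588)*(-41233) = (33491 - 1176)*(-41233) = 32315*(-41233) = -1332444395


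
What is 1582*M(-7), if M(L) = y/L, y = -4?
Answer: 904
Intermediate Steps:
M(L) = -4/L
1582*M(-7) = 1582*(-4/(-7)) = 1582*(-4*(-⅐)) = 1582*(4/7) = 904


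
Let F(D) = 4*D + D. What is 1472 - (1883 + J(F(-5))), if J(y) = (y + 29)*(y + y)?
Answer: -211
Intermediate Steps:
F(D) = 5*D
J(y) = 2*y*(29 + y) (J(y) = (29 + y)*(2*y) = 2*y*(29 + y))
1472 - (1883 + J(F(-5))) = 1472 - (1883 + 2*(5*(-5))*(29 + 5*(-5))) = 1472 - (1883 + 2*(-25)*(29 - 25)) = 1472 - (1883 + 2*(-25)*4) = 1472 - (1883 - 200) = 1472 - 1*1683 = 1472 - 1683 = -211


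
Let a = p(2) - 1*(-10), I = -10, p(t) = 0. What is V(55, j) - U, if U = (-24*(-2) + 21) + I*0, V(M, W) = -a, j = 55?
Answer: -79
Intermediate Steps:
a = 10 (a = 0 - 1*(-10) = 0 + 10 = 10)
V(M, W) = -10 (V(M, W) = -1*10 = -10)
U = 69 (U = (-24*(-2) + 21) - 10*0 = (48 + 21) + 0 = 69 + 0 = 69)
V(55, j) - U = -10 - 1*69 = -10 - 69 = -79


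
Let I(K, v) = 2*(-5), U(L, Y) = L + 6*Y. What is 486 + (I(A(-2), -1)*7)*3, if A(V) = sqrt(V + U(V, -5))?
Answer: 276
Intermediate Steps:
A(V) = sqrt(-30 + 2*V) (A(V) = sqrt(V + (V + 6*(-5))) = sqrt(V + (V - 30)) = sqrt(V + (-30 + V)) = sqrt(-30 + 2*V))
I(K, v) = -10
486 + (I(A(-2), -1)*7)*3 = 486 - 10*7*3 = 486 - 70*3 = 486 - 210 = 276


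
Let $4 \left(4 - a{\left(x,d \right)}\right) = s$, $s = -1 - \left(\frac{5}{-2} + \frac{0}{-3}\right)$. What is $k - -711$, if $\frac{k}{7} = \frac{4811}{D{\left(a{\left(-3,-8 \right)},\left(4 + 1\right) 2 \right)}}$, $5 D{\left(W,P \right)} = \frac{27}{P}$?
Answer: $\frac{1703047}{27} \approx 63076.0$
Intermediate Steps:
$s = \frac{3}{2}$ ($s = -1 - \left(5 \left(- \frac{1}{2}\right) + 0 \left(- \frac{1}{3}\right)\right) = -1 - \left(- \frac{5}{2} + 0\right) = -1 - - \frac{5}{2} = -1 + \frac{5}{2} = \frac{3}{2} \approx 1.5$)
$a{\left(x,d \right)} = \frac{29}{8}$ ($a{\left(x,d \right)} = 4 - \frac{3}{8} = \frac{29}{8}$)
$D{\left(W,P \right)} = \frac{27}{5 P}$ ($D{\left(W,P \right)} = \frac{27 \frac{1}{P}}{5} = \frac{27}{5 P}$)
$k = \frac{1683850}{27}$ ($k = 7 \frac{4811}{\frac{27}{5} \frac{1}{\left(4 + 1\right) 2}} = 7 \frac{4811}{\frac{27}{5} \frac{1}{5 \cdot 2}} = 7 \frac{4811}{\frac{27}{5} \cdot \frac{1}{10}} = 7 \frac{4811}{\frac{27}{50}} = 7 \cdot 4811 \cdot \frac{50}{27} = 7 \cdot \frac{240550}{27} = \frac{1683850}{27} \approx 62365.0$)
$k - -711 = \frac{1683850}{27} - -711 = \frac{1683850}{27} + 711 = \frac{1703047}{27}$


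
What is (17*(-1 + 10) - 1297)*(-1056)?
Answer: 1208064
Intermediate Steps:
(17*(-1 + 10) - 1297)*(-1056) = (17*9 - 1297)*(-1056) = (153 - 1297)*(-1056) = -1144*(-1056) = 1208064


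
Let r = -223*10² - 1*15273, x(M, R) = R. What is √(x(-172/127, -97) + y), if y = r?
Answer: I*√37670 ≈ 194.09*I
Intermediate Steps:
r = -37573 (r = -223*100 - 15273 = -22300 - 15273 = -37573)
y = -37573
√(x(-172/127, -97) + y) = √(-97 - 37573) = √(-37670) = I*√37670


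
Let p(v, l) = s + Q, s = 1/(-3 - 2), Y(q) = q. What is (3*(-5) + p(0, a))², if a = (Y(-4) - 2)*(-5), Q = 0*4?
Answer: 5776/25 ≈ 231.04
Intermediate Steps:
Q = 0
s = -⅕ (s = 1/(-5) = -⅕ ≈ -0.20000)
a = 30 (a = (-4 - 2)*(-5) = -6*(-5) = 30)
p(v, l) = -⅕ (p(v, l) = -⅕ + 0 = -⅕)
(3*(-5) + p(0, a))² = (3*(-5) - ⅕)² = (-15 - ⅕)² = (-76/5)² = 5776/25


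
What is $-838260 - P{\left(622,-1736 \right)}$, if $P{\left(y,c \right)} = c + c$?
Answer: $-834788$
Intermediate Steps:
$P{\left(y,c \right)} = 2 c$
$-838260 - P{\left(622,-1736 \right)} = -838260 - 2 \left(-1736\right) = -838260 - -3472 = -838260 + 3472 = -834788$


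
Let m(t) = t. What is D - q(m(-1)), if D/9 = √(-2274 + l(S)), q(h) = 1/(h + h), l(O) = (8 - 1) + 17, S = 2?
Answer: ½ + 135*I*√10 ≈ 0.5 + 426.91*I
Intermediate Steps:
l(O) = 24 (l(O) = 7 + 17 = 24)
q(h) = 1/(2*h)
D = 135*I*√10 (D = 9*√(-2274 + 24) = 9*√(-2250) = 9*(15*I*√10) = 135*I*√10 ≈ 426.91*I)
D - q(m(-1)) = 135*I*√10 - 1/(2*(-1)) = 135*I*√10 - (-1)/2 = 135*I*√10 - 1*(-½) = 135*I*√10 + ½ = ½ + 135*I*√10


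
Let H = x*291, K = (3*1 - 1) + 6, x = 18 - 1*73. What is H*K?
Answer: -128040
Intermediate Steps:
x = -55 (x = 18 - 73 = -55)
K = 8 (K = (3 - 1) + 6 = 2 + 6 = 8)
H = -16005 (H = -55*291 = -16005)
H*K = -16005*8 = -128040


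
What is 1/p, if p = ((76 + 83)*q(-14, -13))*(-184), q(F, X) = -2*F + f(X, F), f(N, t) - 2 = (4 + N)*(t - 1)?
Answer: -1/4827240 ≈ -2.0716e-7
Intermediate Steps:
f(N, t) = 2 + (-1 + t)*(4 + N) (f(N, t) = 2 + (4 + N)*(t - 1) = 2 + (4 + N)*(-1 + t) = 2 + (-1 + t)*(4 + N))
q(F, X) = -2 - X + 2*F + F*X (q(F, X) = -2*F + (-2 - X + 4*F + X*F) = -2*F + (-2 - X + 4*F + F*X) = -2 - X + 2*F + F*X)
p = -4827240 (p = ((76 + 83)*(-2 - 1*(-13) + 2*(-14) - 14*(-13)))*(-184) = (159*(-2 + 13 - 28 + 182))*(-184) = (159*165)*(-184) = 26235*(-184) = -4827240)
1/p = 1/(-4827240) = -1/4827240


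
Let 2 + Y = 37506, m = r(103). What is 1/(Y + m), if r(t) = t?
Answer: 1/37607 ≈ 2.6591e-5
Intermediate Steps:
m = 103
Y = 37504 (Y = -2 + 37506 = 37504)
1/(Y + m) = 1/(37504 + 103) = 1/37607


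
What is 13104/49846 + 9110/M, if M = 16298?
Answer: 166916513/203097527 ≈ 0.82185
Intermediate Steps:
13104/49846 + 9110/M = 13104/49846 + 9110/16298 = 13104*(1/49846) + 9110*(1/16298) = 6552/24923 + 4555/8149 = 166916513/203097527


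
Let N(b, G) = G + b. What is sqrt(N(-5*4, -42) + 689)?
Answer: sqrt(627) ≈ 25.040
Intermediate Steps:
sqrt(N(-5*4, -42) + 689) = sqrt((-42 - 5*4) + 689) = sqrt((-42 - 20) + 689) = sqrt(-62 + 689) = sqrt(627)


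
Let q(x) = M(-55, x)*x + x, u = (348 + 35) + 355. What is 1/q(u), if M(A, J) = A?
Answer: -1/39852 ≈ -2.5093e-5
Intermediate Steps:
u = 738 (u = 383 + 355 = 738)
q(x) = -54*x (q(x) = -55*x + x = -54*x)
1/q(u) = 1/(-54*738) = 1/(-39852) = -1/39852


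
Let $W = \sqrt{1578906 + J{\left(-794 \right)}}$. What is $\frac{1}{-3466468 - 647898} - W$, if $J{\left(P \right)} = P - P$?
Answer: $- \frac{1}{4114366} - 3 \sqrt{175434} \approx -1256.5$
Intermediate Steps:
$J{\left(P \right)} = 0$
$W = 3 \sqrt{175434}$ ($W = \sqrt{1578906 + 0} = \sqrt{1578906} = 3 \sqrt{175434} \approx 1256.5$)
$\frac{1}{-3466468 - 647898} - W = \frac{1}{-3466468 - 647898} - 3 \sqrt{175434} = \frac{1}{-4114366} - 3 \sqrt{175434} = - \frac{1}{4114366} - 3 \sqrt{175434}$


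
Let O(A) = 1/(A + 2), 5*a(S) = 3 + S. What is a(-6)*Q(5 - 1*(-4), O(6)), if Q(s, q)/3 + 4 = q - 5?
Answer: 639/40 ≈ 15.975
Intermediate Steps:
a(S) = ⅗ + S/5 (a(S) = (3 + S)/5 = ⅗ + S/5)
O(A) = 1/(2 + A)
Q(s, q) = -27 + 3*q (Q(s, q) = -12 + 3*(q - 5) = -12 + 3*(-5 + q) = -12 + (-15 + 3*q) = -27 + 3*q)
a(-6)*Q(5 - 1*(-4), O(6)) = (⅗ + (⅕)*(-6))*(-27 + 3/(2 + 6)) = (⅗ - 6/5)*(-27 + 3/8) = -3*(-27 + 3*(⅛))/5 = -3*(-27 + 3/8)/5 = -⅗*(-213/8) = 639/40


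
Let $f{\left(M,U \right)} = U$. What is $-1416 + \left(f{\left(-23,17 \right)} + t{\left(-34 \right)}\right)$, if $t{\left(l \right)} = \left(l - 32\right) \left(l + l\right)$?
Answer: $3089$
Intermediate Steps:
$t{\left(l \right)} = 2 l \left(-32 + l\right)$ ($t{\left(l \right)} = \left(-32 + l\right) 2 l = 2 l \left(-32 + l\right)$)
$-1416 + \left(f{\left(-23,17 \right)} + t{\left(-34 \right)}\right) = -1416 + \left(17 + 2 \left(-34\right) \left(-32 - 34\right)\right) = -1416 + \left(17 + 2 \left(-34\right) \left(-66\right)\right) = -1416 + \left(17 + 4488\right) = -1416 + 4505 = 3089$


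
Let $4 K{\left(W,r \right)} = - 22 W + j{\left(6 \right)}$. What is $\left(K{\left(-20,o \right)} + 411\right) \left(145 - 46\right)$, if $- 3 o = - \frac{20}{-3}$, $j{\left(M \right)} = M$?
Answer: $\frac{103455}{2} \approx 51728.0$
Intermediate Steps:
$o = - \frac{20}{9}$ ($o = - \frac{\left(-20\right) \frac{1}{-3}}{3} = - \frac{\left(-20\right) \left(- \frac{1}{3}\right)}{3} = \left(- \frac{1}{3}\right) \frac{20}{3} = - \frac{20}{9} \approx -2.2222$)
$K{\left(W,r \right)} = \frac{3}{2} - \frac{11 W}{2}$ ($K{\left(W,r \right)} = \frac{- 22 W + 6}{4} = \frac{6 - 22 W}{4} = \frac{3}{2} - \frac{11 W}{2}$)
$\left(K{\left(-20,o \right)} + 411\right) \left(145 - 46\right) = \left(\left(\frac{3}{2} - -110\right) + 411\right) \left(145 - 46\right) = \left(\left(\frac{3}{2} + 110\right) + 411\right) \left(145 - 46\right) = \left(\frac{223}{2} + 411\right) 99 = \frac{1045}{2} \cdot 99 = \frac{103455}{2}$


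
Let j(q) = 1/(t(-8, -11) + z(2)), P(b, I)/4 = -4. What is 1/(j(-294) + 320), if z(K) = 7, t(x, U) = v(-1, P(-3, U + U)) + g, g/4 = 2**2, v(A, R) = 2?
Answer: 25/8001 ≈ 0.0031246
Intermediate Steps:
P(b, I) = -16 (P(b, I) = 4*(-4) = -16)
g = 16 (g = 4*2**2 = 4*4 = 16)
t(x, U) = 18 (t(x, U) = 2 + 16 = 18)
j(q) = 1/25 (j(q) = 1/(18 + 7) = 1/25)
1/(j(-294) + 320) = 1/(1/25 + 320) = 1/(8001/25) = 25/8001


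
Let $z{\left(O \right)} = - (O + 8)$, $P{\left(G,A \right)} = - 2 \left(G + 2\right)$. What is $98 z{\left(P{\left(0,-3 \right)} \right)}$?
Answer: $-392$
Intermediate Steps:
$P{\left(G,A \right)} = -4 - 2 G$ ($P{\left(G,A \right)} = - 2 \left(2 + G\right) = -4 - 2 G$)
$z{\left(O \right)} = -8 - O$ ($z{\left(O \right)} = - (8 + O) = -8 - O$)
$98 z{\left(P{\left(0,-3 \right)} \right)} = 98 \left(-8 - \left(-4 - 0\right)\right) = 98 \left(-8 - \left(-4 + 0\right)\right) = 98 \left(-8 - -4\right) = 98 \left(-8 + 4\right) = 98 \left(-4\right) = -392$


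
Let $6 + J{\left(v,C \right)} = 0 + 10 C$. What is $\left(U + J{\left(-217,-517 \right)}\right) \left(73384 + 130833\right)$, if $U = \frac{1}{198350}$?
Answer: $- \frac{209661343328983}{198350} \approx -1.057 \cdot 10^{9}$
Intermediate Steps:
$J{\left(v,C \right)} = -6 + 10 C$ ($J{\left(v,C \right)} = -6 + \left(0 + 10 C\right) = -6 + 10 C$)
$U = \frac{1}{198350} \approx 5.0416 \cdot 10^{-6}$
$\left(U + J{\left(-217,-517 \right)}\right) \left(73384 + 130833\right) = \left(\frac{1}{198350} + \left(-6 + 10 \left(-517\right)\right)\right) \left(73384 + 130833\right) = \left(\frac{1}{198350} - 5176\right) 204217 = \left(- \frac{1026659599}{198350}\right) 204217 = - \frac{209661343328983}{198350}$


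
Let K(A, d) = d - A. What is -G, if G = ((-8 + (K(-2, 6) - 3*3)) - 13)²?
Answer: -484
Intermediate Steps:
G = 484 (G = ((-8 + ((6 - 1*(-2)) - 3*3)) - 13)² = ((-8 + ((6 + 2) - 9)) - 13)² = ((-8 + (8 - 9)) - 13)² = ((-8 - 1) - 13)² = (-9 - 13)² = (-22)² = 484)
-G = -1*484 = -484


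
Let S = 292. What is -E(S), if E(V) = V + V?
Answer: -584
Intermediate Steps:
E(V) = 2*V
-E(S) = -2*292 = -1*584 = -584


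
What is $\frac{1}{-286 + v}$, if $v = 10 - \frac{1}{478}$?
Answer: $- \frac{478}{131929} \approx -0.0036232$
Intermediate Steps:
$v = \frac{4779}{478}$ ($v = 10 - \frac{1}{478} = \frac{4779}{478} \approx 9.9979$)
$\frac{1}{-286 + v} = \frac{1}{-286 + \frac{4779}{478}} = \frac{1}{- \frac{131929}{478}} = - \frac{478}{131929}$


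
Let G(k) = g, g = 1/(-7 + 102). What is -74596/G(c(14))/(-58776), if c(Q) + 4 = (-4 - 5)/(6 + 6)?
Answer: 1771655/14694 ≈ 120.57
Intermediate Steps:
c(Q) = -19/4 (c(Q) = -4 + (-4 - 5)/(6 + 6) = -4 - 9/12 = -4 - 9*1/12 = -4 - ¾ = -19/4)
g = 1/95 ≈ 0.010526
G(k) = 1/95
-74596/G(c(14))/(-58776) = -74596/1/95/(-58776) = -74596*95*(-1/58776) = -7086620*(-1/58776) = 1771655/14694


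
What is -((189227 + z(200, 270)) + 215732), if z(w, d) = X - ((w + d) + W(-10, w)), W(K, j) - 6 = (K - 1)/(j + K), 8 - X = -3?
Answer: -76853871/190 ≈ -4.0449e+5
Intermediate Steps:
X = 11 (X = 8 - 1*(-3) = 8 + 3 = 11)
W(K, j) = 6 + (-1 + K)/(K + j) (W(K, j) = 6 + (K - 1)/(j + K) = 6 + (-1 + K)/(K + j))
z(w, d) = 11 - d - w - (-71 + 6*w)/(-10 + w) (z(w, d) = 11 - ((w + d) + (-1 + 6*w + 7*(-10))/(-10 + w)) = 11 - ((d + w) + (-1 + 6*w - 70)/(-10 + w)) = 11 - ((d + w) + (-71 + 6*w)/(-10 + w)) = 11 - (d + w + (-71 + 6*w)/(-10 + w)) = 11 + (-d - w - (-71 + 6*w)/(-10 + w)) = 11 - d - w - (-71 + 6*w)/(-10 + w))
-((189227 + z(200, 270)) + 215732) = -((189227 + (71 - 6*200 + (-10 + 200)*(11 - 1*270 - 1*200))/(-10 + 200)) + 215732) = -((189227 + (71 - 1200 + 190*(11 - 270 - 200))/190) + 215732) = -((189227 + (71 - 1200 + 190*(-459))/190) + 215732) = -((189227 + (71 - 1200 - 87210)/190) + 215732) = -((189227 + (1/190)*(-88339)) + 215732) = -((189227 - 88339/190) + 215732) = -(35864791/190 + 215732) = -1*76853871/190 = -76853871/190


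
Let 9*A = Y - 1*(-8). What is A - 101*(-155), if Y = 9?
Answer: 140912/9 ≈ 15657.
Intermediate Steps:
A = 17/9 (A = (9 - 1*(-8))/9 = (9 + 8)/9 = (⅑)*17 = 17/9 ≈ 1.8889)
A - 101*(-155) = 17/9 - 101*(-155) = 17/9 + 15655 = 140912/9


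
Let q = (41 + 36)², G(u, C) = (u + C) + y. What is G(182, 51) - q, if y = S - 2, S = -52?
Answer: -5750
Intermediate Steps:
y = -54 (y = -52 - 2 = -54)
G(u, C) = -54 + C + u (G(u, C) = (u + C) - 54 = (C + u) - 54 = -54 + C + u)
q = 5929 (q = 77² = 5929)
G(182, 51) - q = (-54 + 51 + 182) - 1*5929 = 179 - 5929 = -5750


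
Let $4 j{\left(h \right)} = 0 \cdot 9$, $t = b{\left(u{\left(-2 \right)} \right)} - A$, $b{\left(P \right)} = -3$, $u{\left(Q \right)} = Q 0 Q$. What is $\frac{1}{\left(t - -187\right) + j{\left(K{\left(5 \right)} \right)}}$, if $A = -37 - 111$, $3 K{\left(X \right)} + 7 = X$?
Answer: $\frac{1}{332} \approx 0.003012$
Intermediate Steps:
$u{\left(Q \right)} = 0$ ($u{\left(Q \right)} = 0 Q = 0$)
$K{\left(X \right)} = - \frac{7}{3} + \frac{X}{3}$
$A = -148$ ($A = -37 - 111 = -148$)
$t = 145$ ($t = -3 - -148 = -3 + 148 = 145$)
$j{\left(h \right)} = 0$ ($j{\left(h \right)} = \frac{0 \cdot 9}{4} = \frac{1}{4} \cdot 0 = 0$)
$\frac{1}{\left(t - -187\right) + j{\left(K{\left(5 \right)} \right)}} = \frac{1}{\left(145 - -187\right) + 0} = \frac{1}{\left(145 + 187\right) + 0} = \frac{1}{332 + 0} = \frac{1}{332}$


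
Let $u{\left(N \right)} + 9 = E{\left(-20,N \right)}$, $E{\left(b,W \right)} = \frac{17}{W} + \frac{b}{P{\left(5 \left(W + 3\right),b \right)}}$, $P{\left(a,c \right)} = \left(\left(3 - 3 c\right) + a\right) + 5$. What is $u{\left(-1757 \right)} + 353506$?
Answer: $\frac{2702380933982}{7644707} \approx 3.535 \cdot 10^{5}$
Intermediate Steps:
$P{\left(a,c \right)} = 8 + a - 3 c$ ($P{\left(a,c \right)} = \left(3 + a - 3 c\right) + 5 = 8 + a - 3 c$)
$E{\left(b,W \right)} = \frac{17}{W} + \frac{b}{23 - 3 b + 5 W}$ ($E{\left(b,W \right)} = \frac{17}{W} + \frac{b}{8 + 5 \left(W + 3\right) - 3 b} = \frac{17}{W} + \frac{b}{8 + 5 \left(3 + W\right) - 3 b} = \frac{17}{W} + \frac{b}{8 + \left(15 + 5 W\right) - 3 b} = \frac{17}{W} + \frac{b}{23 - 3 b + 5 W}$)
$u{\left(N \right)} = -9 + \frac{1411 + 65 N}{N \left(83 + 5 N\right)}$ ($u{\left(N \right)} = -9 + \frac{391 - -1020 + 85 N + N \left(-20\right)}{N \left(23 - -60 + 5 N\right)} = -9 + \frac{391 + 1020 + 85 N - 20 N}{N \left(23 + 60 + 5 N\right)} = -9 + \frac{1411 + 65 N}{N \left(83 + 5 N\right)}$)
$u{\left(-1757 \right)} + 353506 = \frac{1411 - -1198274 - 45 \left(-1757\right)^{2}}{\left(-1757\right) \left(83 + 5 \left(-1757\right)\right)} + 353506 = - \frac{1411 + 1198274 - 138917205}{1757 \left(83 - 8785\right)} + 353506 = - \frac{1411 + 1198274 - 138917205}{1757 \left(-8702\right)} + 353506 = \left(- \frac{1}{1757}\right) \left(- \frac{1}{8702}\right) \left(-137717520\right) + 353506 = - \frac{68858760}{7644707} + 353506 = \frac{2702380933982}{7644707}$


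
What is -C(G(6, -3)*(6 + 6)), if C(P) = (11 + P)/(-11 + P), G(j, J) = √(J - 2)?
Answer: -599/841 + 264*I*√5/841 ≈ -0.71225 + 0.70193*I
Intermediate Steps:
G(j, J) = √(-2 + J)
C(P) = (11 + P)/(-11 + P)
-C(G(6, -3)*(6 + 6)) = -(11 + √(-2 - 3)*(6 + 6))/(-11 + √(-2 - 3)*(6 + 6)) = -(11 + √(-5)*12)/(-11 + √(-5)*12) = -(11 + (I*√5)*12)/(-11 + (I*√5)*12) = -(11 + 12*I*√5)/(-11 + 12*I*√5)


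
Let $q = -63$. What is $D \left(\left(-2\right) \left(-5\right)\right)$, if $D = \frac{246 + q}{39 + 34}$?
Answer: $\frac{1830}{73} \approx 25.068$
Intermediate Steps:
$D = \frac{183}{73}$ ($D = \frac{246 - 63}{39 + 34} = \frac{183}{73} \approx 2.5069$)
$D \left(\left(-2\right) \left(-5\right)\right) = \frac{183 \left(\left(-2\right) \left(-5\right)\right)}{73} = \frac{183}{73} \cdot 10 = \frac{1830}{73}$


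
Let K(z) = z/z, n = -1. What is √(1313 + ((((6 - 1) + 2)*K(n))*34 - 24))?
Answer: √1527 ≈ 39.077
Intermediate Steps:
K(z) = 1
√(1313 + ((((6 - 1) + 2)*K(n))*34 - 24)) = √(1313 + ((((6 - 1) + 2)*1)*34 - 24)) = √(1313 + (((5 + 2)*1)*34 - 24)) = √(1313 + ((7*1)*34 - 24)) = √(1313 + (7*34 - 24)) = √(1313 + (238 - 24)) = √(1313 + 214) = √1527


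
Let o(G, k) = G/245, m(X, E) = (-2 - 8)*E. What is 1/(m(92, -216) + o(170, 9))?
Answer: 49/105874 ≈ 0.00046281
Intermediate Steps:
m(X, E) = -10*E
o(G, k) = G/245 (o(G, k) = G*(1/245) = G/245)
1/(m(92, -216) + o(170, 9)) = 1/(-10*(-216) + (1/245)*170) = 1/(2160 + 34/49) = 1/(105874/49) = 49/105874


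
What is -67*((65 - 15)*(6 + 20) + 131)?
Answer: -95877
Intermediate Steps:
-67*((65 - 15)*(6 + 20) + 131) = -67*(50*26 + 131) = -67*(1300 + 131) = -67*1431 = -95877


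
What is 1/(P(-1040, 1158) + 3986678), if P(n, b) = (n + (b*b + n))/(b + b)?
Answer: 579/2308621283 ≈ 2.5080e-7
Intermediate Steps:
P(n, b) = (b² + 2*n)/(2*b) (P(n, b) = (n + (b² + n))/((2*b)) = (n + (n + b²))*(1/(2*b)) = (b² + 2*n)*(1/(2*b)) = (b² + 2*n)/(2*b))
1/(P(-1040, 1158) + 3986678) = 1/(((½)*1158 - 1040/1158) + 3986678) = 1/((579 - 1040*1/1158) + 3986678) = 1/((579 - 520/579) + 3986678) = 1/(334721/579 + 3986678) = 1/(2308621283/579) = 579/2308621283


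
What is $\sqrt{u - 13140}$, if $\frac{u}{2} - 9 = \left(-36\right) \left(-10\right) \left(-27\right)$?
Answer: $9 i \sqrt{402} \approx 180.45 i$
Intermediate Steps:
$u = -19422$ ($u = 18 + 2 \left(-36\right) \left(-10\right) \left(-27\right) = 18 + 2 \cdot 360 \left(-27\right) = 18 + 2 \left(-9720\right) = 18 - 19440 = -19422$)
$\sqrt{u - 13140} = \sqrt{-19422 - 13140} = \sqrt{-32562} = 9 i \sqrt{402}$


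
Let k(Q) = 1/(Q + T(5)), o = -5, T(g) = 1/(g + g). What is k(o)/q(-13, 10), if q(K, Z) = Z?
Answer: -1/49 ≈ -0.020408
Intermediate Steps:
T(g) = 1/(2*g)
k(Q) = 1/(1/10 + Q) (k(Q) = 1/(Q + (1/2)/5) = 1/(Q + (1/2)*(1/5)) = 1/(Q + 1/10) = 1/(1/10 + Q))
k(o)/q(-13, 10) = (10/(1 + 10*(-5)))/10 = (10/(1 - 50))/10 = (10/(-49))/10 = (10*(-1/49))/10 = (1/10)*(-10/49) = -1/49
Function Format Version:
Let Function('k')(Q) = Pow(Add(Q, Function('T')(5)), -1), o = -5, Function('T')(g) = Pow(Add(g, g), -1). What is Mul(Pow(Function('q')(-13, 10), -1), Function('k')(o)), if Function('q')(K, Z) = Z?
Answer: Rational(-1, 49) ≈ -0.020408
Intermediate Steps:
Function('T')(g) = Mul(Rational(1, 2), Pow(g, -1)) (Function('T')(g) = Pow(Mul(2, g), -1) = Mul(Rational(1, 2), Pow(g, -1)))
Function('k')(Q) = Pow(Add(Rational(1, 10), Q), -1) (Function('k')(Q) = Pow(Add(Q, Mul(Rational(1, 2), Pow(5, -1))), -1) = Pow(Add(Q, Mul(Rational(1, 2), Rational(1, 5))), -1) = Pow(Add(Q, Rational(1, 10)), -1) = Pow(Add(Rational(1, 10), Q), -1))
Mul(Pow(Function('q')(-13, 10), -1), Function('k')(o)) = Mul(Pow(10, -1), Mul(10, Pow(Add(1, Mul(10, -5)), -1))) = Mul(Rational(1, 10), Mul(10, Pow(Add(1, -50), -1))) = Mul(Rational(1, 10), Mul(10, Pow(-49, -1))) = Mul(Rational(1, 10), Mul(10, Rational(-1, 49))) = Mul(Rational(1, 10), Rational(-10, 49)) = Rational(-1, 49)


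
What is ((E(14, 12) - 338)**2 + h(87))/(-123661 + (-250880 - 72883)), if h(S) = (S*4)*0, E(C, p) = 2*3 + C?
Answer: -25281/111856 ≈ -0.22601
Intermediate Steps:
E(C, p) = 6 + C
h(S) = 0 (h(S) = (4*S)*0 = 0)
((E(14, 12) - 338)**2 + h(87))/(-123661 + (-250880 - 72883)) = (((6 + 14) - 338)**2 + 0)/(-123661 + (-250880 - 72883)) = ((20 - 338)**2 + 0)/(-123661 - 323763) = ((-318)**2 + 0)/(-447424) = (101124 + 0)*(-1/447424) = 101124*(-1/447424) = -25281/111856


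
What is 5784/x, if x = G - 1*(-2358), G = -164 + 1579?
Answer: 5784/3773 ≈ 1.5330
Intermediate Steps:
G = 1415
x = 3773 (x = 1415 - 1*(-2358) = 1415 + 2358 = 3773)
5784/x = 5784/3773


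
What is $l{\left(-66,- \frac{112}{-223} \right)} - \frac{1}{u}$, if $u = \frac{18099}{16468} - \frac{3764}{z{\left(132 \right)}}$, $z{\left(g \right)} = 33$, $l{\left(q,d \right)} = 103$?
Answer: $\frac{6323536799}{61388285} \approx 103.01$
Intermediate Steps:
$u = - \frac{61388285}{543444}$ ($u = \frac{18099}{16468} - \frac{3764}{33} = - \frac{61388285}{543444} \approx -112.96$)
$l{\left(-66,- \frac{112}{-223} \right)} - \frac{1}{u} = 103 - \frac{1}{- \frac{61388285}{543444}} = 103 - - \frac{543444}{61388285} = 103 + \frac{543444}{61388285} = \frac{6323536799}{61388285}$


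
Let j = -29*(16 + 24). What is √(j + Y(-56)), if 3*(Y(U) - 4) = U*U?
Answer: 2*I*√249/3 ≈ 10.52*I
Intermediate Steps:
Y(U) = 4 + U²/3 (Y(U) = 4 + (U*U)/3 = 4 + U²/3)
j = -1160 (j = -29*40 = -1160)
√(j + Y(-56)) = √(-1160 + (4 + (⅓)*(-56)²)) = √(-1160 + (4 + (⅓)*3136)) = √(-1160 + (4 + 3136/3)) = √(-1160 + 3148/3) = √(-332/3) = 2*I*√249/3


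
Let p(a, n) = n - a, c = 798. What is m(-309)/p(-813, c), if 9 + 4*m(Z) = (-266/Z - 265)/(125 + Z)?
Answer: -430085/366380064 ≈ -0.0011739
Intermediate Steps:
m(Z) = -9/4 + (-265 - 266/Z)/(4*(125 + Z)) (m(Z) = -9/4 + ((-266/Z - 265)/(125 + Z))/4 = -9/4 + ((-265 - 266/Z)/(125 + Z))/4 = -9/4 + (-265 - 266/Z)/(4*(125 + Z)))
m(-309)/p(-813, c) = ((1/4)*(-266 - 1390*(-309) - 9*(-309)**2)/(-309*(125 - 309)))/(798 - 1*(-813)) = ((1/4)*(-1/309)*(-266 + 429510 - 9*95481)/(-184))/(798 + 813) = ((1/4)*(-1/309)*(-1/184)*(-266 + 429510 - 859329))/1611 = ((1/4)*(-1/309)*(-1/184)*(-430085))*(1/1611) = -430085/227424*1/1611 = -430085/366380064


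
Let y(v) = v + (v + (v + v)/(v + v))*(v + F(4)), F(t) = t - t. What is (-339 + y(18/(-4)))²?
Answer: 1718721/16 ≈ 1.0742e+5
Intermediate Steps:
F(t) = 0
y(v) = v + v*(1 + v) (y(v) = v + (v + (v + v)/(v + v))*(v + 0) = v + (v + (2*v)/((2*v)))*v = v + (v + (2*v)*(1/(2*v)))*v = v + (v + 1)*v = v + (1 + v)*v = v + v*(1 + v))
(-339 + y(18/(-4)))² = (-339 + (18/(-4))*(2 + 18/(-4)))² = (-339 + (18*(-¼))*(2 + 18*(-¼)))² = (-339 - 9*(2 - 9/2)/2)² = (-339 - 9/2*(-5/2))² = (-339 + 45/4)² = (-1311/4)² = 1718721/16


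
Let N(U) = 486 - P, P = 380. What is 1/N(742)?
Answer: 1/106 ≈ 0.0094340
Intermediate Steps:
N(U) = 106 (N(U) = 486 - 1*380 = 486 - 380 = 106)
1/N(742) = 1/106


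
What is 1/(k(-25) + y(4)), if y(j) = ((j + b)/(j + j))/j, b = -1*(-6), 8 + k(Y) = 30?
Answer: 16/357 ≈ 0.044818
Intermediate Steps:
k(Y) = 22 (k(Y) = -8 + 30 = 22)
b = 6
y(j) = (6 + j)/(2*j**2) (y(j) = ((j + 6)/(j + j))/j = ((6 + j)/((2*j)))/j = ((6 + j)*(1/(2*j)))/j = ((6 + j)/(2*j))/j = (6 + j)/(2*j**2))
1/(k(-25) + y(4)) = 1/(22 + (1/2)*(6 + 4)/4**2) = 1/(22 + (1/2)*(1/16)*10) = 1/(22 + 5/16) = 1/(357/16) = 16/357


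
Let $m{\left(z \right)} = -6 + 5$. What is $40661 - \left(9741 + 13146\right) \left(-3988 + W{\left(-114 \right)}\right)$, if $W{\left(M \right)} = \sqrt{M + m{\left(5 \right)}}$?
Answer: $91314017 - 22887 i \sqrt{115} \approx 9.1314 \cdot 10^{7} - 2.4544 \cdot 10^{5} i$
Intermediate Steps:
$m{\left(z \right)} = -1$
$W{\left(M \right)} = \sqrt{-1 + M}$ ($W{\left(M \right)} = \sqrt{M - 1} = \sqrt{-1 + M}$)
$40661 - \left(9741 + 13146\right) \left(-3988 + W{\left(-114 \right)}\right) = 40661 - \left(9741 + 13146\right) \left(-3988 + \sqrt{-1 - 114}\right) = 40661 - 22887 \left(-3988 + \sqrt{-115}\right) = 40661 - 22887 \left(-3988 + i \sqrt{115}\right) = 40661 - \left(-91273356 + 22887 i \sqrt{115}\right) = 40661 + \left(91273356 - 22887 i \sqrt{115}\right) = 91314017 - 22887 i \sqrt{115}$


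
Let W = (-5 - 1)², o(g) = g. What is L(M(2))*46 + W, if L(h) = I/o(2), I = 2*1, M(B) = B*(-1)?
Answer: 82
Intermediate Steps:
M(B) = -B
I = 2
L(h) = 1 (L(h) = 2/2 = 2*(½) = 1)
W = 36 (W = (-6)² = 36)
L(M(2))*46 + W = 1*46 + 36 = 46 + 36 = 82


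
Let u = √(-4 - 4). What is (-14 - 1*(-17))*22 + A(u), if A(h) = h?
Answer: 66 + 2*I*√2 ≈ 66.0 + 2.8284*I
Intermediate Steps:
u = 2*I*√2 (u = √(-8) = 2*I*√2 ≈ 2.8284*I)
(-14 - 1*(-17))*22 + A(u) = (-14 - 1*(-17))*22 + 2*I*√2 = (-14 + 17)*22 + 2*I*√2 = 3*22 + 2*I*√2 = 66 + 2*I*√2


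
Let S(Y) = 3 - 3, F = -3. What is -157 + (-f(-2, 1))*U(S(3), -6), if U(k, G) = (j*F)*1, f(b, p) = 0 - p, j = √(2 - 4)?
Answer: -157 - 3*I*√2 ≈ -157.0 - 4.2426*I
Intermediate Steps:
S(Y) = 0
j = I*√2 (j = √(-2) = I*√2 ≈ 1.4142*I)
f(b, p) = -p
U(k, G) = -3*I*√2 (U(k, G) = ((I*√2)*(-3))*1 = -3*I*√2*1 = -3*I*√2)
-157 + (-f(-2, 1))*U(S(3), -6) = -157 + (-(-1))*(-3*I*√2) = -157 + (-1*(-1))*(-3*I*√2) = -157 + 1*(-3*I*√2) = -157 - 3*I*√2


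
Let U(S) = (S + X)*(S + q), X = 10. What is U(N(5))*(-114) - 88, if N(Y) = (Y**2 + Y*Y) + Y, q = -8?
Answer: -348358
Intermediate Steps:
N(Y) = Y + 2*Y**2 (N(Y) = (Y**2 + Y**2) + Y = 2*Y**2 + Y = Y + 2*Y**2)
U(S) = (-8 + S)*(10 + S) (U(S) = (S + 10)*(S - 8) = (10 + S)*(-8 + S) = (-8 + S)*(10 + S))
U(N(5))*(-114) - 88 = (-80 + (5*(1 + 2*5))**2 + 2*(5*(1 + 2*5)))*(-114) - 88 = (-80 + (5*(1 + 10))**2 + 2*(5*(1 + 10)))*(-114) - 88 = (-80 + (5*11)**2 + 2*(5*11))*(-114) - 88 = (-80 + 55**2 + 2*55)*(-114) - 88 = (-80 + 3025 + 110)*(-114) - 88 = 3055*(-114) - 88 = -348270 - 88 = -348358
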